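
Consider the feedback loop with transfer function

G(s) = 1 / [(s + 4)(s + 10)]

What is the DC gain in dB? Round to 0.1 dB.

G(0) = 1 / (4·10) = 0.025
20 log₁₀(0.025) ≈ -32.04 dB

-32.0 dB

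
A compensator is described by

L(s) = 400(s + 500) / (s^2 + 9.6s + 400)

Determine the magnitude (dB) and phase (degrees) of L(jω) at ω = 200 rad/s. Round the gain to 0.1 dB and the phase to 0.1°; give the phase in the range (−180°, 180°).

At s = jω = j200:
zero (s+500): 500 + j200 → |·| = √(500²+200²) = √290000 ≈ 538.52, ∠ = arctan(200/500) ≈ 21.80°
quadratic: (j200)² + 9.6·j200 + 400 = -39600 + j1920 → |·| ≈ 39647, ∠ ≈ 177.22°
|L| = 400 · 538.52 / 39647 ≈ 5.4331
Gain = 20 log₁₀(5.4331) ≈ 14.70 dB
∠L = 21.80° − 177.22° = -155.42°

14.7 dB, -155.4°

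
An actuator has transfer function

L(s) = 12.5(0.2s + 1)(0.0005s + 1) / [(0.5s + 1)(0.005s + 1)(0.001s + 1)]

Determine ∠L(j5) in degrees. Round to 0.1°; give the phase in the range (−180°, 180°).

At ω = 5 rad/s:
zero (1 + j5·0.2) = 1 + j1 → |·| ≈ 1.4142, ∠ ≈ 45.00°
zero (1 + j5·0.0005) = 1 + j0.0025 → |·| ≈ 1, ∠ ≈ 0.14°
pole (1 + j5·0.5) = 1 + j2.5 → |·| ≈ 2.6926, ∠ ≈ 68.20°
pole (1 + j5·0.005) = 1 + j0.025 → |·| ≈ 1.0003, ∠ ≈ 1.43°
pole (1 + j5·0.001) = 1 + j0.005 → |·| ≈ 1, ∠ ≈ 0.29°
∠L = (45.00° + 0.14°) − (68.20° + 1.43° + 0.29°) = -24.78°

-24.8°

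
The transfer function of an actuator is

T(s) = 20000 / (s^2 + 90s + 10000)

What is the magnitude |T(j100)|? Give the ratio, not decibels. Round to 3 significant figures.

At s = jω = j100:
quadratic: (j100)² + 90·j100 + 10000 = 0 + j9000 → |·| ≈ 9000, ∠ ≈ 90.00°
|T| = 20000 / 9000 ≈ 2.2222

2.22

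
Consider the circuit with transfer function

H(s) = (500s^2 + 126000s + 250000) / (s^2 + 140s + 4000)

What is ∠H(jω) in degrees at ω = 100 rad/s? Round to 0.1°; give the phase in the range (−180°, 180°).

-2.5°

Substitute s = j100:
Numerator: 500(j100)^2 + 126000(j100) + 250000 = -4750000 + j12600000
Denominator: (j100)^2 + 140(j100) + 4000 = -6000 + j14000
|N| = √(4750000² + 12600000²) ≈ 1.3466e+07, ∠N ≈ 110.66°
|D| = √(6000² + 14000²) ≈ 15232, ∠D ≈ 113.20°
∠H = 110.66° − 113.20° = -2.54°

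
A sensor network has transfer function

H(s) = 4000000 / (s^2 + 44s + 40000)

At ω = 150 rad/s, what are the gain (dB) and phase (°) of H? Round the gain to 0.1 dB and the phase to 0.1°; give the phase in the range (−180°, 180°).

46.6 dB, -20.7°

At s = jω = j150:
quadratic: (j150)² + 44·j150 + 40000 = 17500 + j6600 → |·| ≈ 18703, ∠ ≈ 20.66°
|H| = 4000000 / 18703 ≈ 213.87
Gain = 20 log₁₀(213.87) ≈ 46.60 dB
∠H = 0.00° − 20.66° = -20.66°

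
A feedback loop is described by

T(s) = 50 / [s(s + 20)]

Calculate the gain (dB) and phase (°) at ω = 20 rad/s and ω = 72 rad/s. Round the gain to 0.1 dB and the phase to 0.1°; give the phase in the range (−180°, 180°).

At s = jω = j20:
pole (s+20): 20 + j20 → |·| = √(20²+20²) = √800 ≈ 28.284, ∠ = arctan(20/20) ≈ 45.00°
pole at origin: |s| = 20, ∠ = 90.00° (in denominator)
|T| = 50 / 565.68 ≈ 0.088389
Gain = 20 log₁₀(0.088389) ≈ -21.07 dB
∠T = 0.00° − 135.00° = -135.00°

At s = jω = j72:
pole (s+20): 20 + j72 → |·| = √(20²+72²) = √5584 ≈ 74.726, ∠ = arctan(72/20) ≈ 74.48°
pole at origin: |s| = 72, ∠ = 90.00° (in denominator)
|T| = 50 / 5380.3 ≈ 0.0092932
Gain = 20 log₁₀(0.0092932) ≈ -40.64 dB
∠T = 0.00° − 164.48° = -164.48°

ω = 20: -21.1 dB, -135.0°; ω = 72: -40.6 dB, -164.5°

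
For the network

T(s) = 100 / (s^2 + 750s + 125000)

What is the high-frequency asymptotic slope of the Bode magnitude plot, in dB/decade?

-40 dB/decade

Each pole contributes −20 dB/decade at high frequency; each zero contributes +20 dB/decade.
Net: 0 zero(s) − 2 pole(s) → -40 dB/decade.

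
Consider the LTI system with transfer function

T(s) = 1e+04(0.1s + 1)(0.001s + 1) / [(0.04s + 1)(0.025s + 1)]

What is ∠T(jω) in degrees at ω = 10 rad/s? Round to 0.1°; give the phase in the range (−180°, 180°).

At ω = 10 rad/s:
zero (1 + j10·0.1) = 1 + j1 → |·| ≈ 1.4142, ∠ ≈ 45.00°
zero (1 + j10·0.001) = 1 + j0.01 → |·| ≈ 1, ∠ ≈ 0.57°
pole (1 + j10·0.04) = 1 + j0.4 → |·| ≈ 1.077, ∠ ≈ 21.80°
pole (1 + j10·0.025) = 1 + j0.25 → |·| ≈ 1.0308, ∠ ≈ 14.04°
∠T = (45.00° + 0.57°) − (21.80° + 14.04°) = 9.73°

9.7°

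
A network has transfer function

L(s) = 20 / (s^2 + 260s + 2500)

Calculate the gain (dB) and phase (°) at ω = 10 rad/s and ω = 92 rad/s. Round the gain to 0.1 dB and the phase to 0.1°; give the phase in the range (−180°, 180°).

Substitute s = j10:
Numerator: 20 = 20 + j0
Denominator: (j10)^2 + 260(j10) + 2500 = 2400 + j2600
|N| = √(20² + 0²) ≈ 20, ∠N ≈ 0.00°
|D| = √(2400² + 2600²) ≈ 3538.4, ∠D ≈ 47.29°
|L| = 20 / 3538.4 ≈ 0.0056523
Gain = 20 log₁₀(0.0056523) ≈ -44.96 dB
∠L = 0.00° − 47.29° = -47.29°

Substitute s = j92:
Numerator: 20 = 20 + j0
Denominator: (j92)^2 + 260(j92) + 2500 = -5964 + j23920
|N| = √(20² + 0²) ≈ 20, ∠N ≈ 0.00°
|D| = √(5964² + 23920²) ≈ 24652, ∠D ≈ 104.00°
|L| = 20 / 24652 ≈ 0.00081129
Gain = 20 log₁₀(0.00081129) ≈ -61.82 dB
∠L = 0.00° − 104.00° = -104.00°

ω = 10: -45.0 dB, -47.3°; ω = 92: -61.8 dB, -104.0°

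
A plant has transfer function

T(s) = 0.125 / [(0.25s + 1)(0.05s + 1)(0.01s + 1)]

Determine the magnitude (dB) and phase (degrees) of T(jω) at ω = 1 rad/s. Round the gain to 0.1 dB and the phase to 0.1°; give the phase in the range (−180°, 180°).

-18.3 dB, -17.5°

At ω = 1 rad/s:
pole (1 + j1·0.25) = 1 + j0.25 → |·| ≈ 1.0308, ∠ ≈ 14.04°
pole (1 + j1·0.05) = 1 + j0.05 → |·| ≈ 1.0012, ∠ ≈ 2.86°
pole (1 + j1·0.01) = 1 + j0.01 → |·| ≈ 1, ∠ ≈ 0.57°
|T| = 0.125 · 1 / (1.0308 · 1.0012 · 1) ≈ 0.12112
Gain = 20 log₁₀(0.12112) ≈ -18.34 dB
∠T = (0°) − (14.04° + 2.86° + 0.57°) = -17.47°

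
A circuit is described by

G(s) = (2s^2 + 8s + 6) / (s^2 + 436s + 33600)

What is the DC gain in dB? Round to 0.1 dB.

G(0) = 6 / 33600 ≈ 0.00017857
20 log₁₀(0.00017857) ≈ -74.96 dB

-75.0 dB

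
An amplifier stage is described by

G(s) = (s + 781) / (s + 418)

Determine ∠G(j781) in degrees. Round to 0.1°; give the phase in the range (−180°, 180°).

-16.8°

Substitute s = j781:
Numerator: (j781) + 781 = 781 + j781
Denominator: (j781) + 418 = 418 + j781
|N| = √(781² + 781²) ≈ 1104.5, ∠N ≈ 45.00°
|D| = √(418² + 781²) ≈ 885.82, ∠D ≈ 61.84°
∠G = 45.00° − 61.84° = -16.84°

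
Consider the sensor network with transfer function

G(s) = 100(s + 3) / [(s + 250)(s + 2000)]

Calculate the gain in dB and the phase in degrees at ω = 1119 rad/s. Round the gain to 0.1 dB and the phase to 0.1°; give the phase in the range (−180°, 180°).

-27.4 dB, -16.8°

At s = jω = j1119:
zero (s+3): 3 + j1119 → |·| = √(3²+1119²) = √1252170 ≈ 1119, ∠ = arctan(1119/3) ≈ 89.85°
pole (s+250): 250 + j1119 → |·| = √(250²+1119²) = √1314661 ≈ 1146.6, ∠ = arctan(1119/250) ≈ 77.41°
pole (s+2000): 2000 + j1119 → |·| = √(2000²+1119²) = √5252161 ≈ 2291.8, ∠ = arctan(1119/2000) ≈ 29.23°
|G| = 100 · 1119 / 2.6278e+06 ≈ 0.042583
Gain = 20 log₁₀(0.042583) ≈ -27.42 dB
∠G = 89.85° − 106.64° = -16.79°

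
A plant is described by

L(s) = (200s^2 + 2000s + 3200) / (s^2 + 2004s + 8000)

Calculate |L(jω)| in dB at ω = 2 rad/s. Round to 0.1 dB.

Substitute s = j2:
Numerator: 200(j2)^2 + 2000(j2) + 3200 = 2400 + j4000
Denominator: (j2)^2 + 2004(j2) + 8000 = 7996 + j4008
|N| = √(2400² + 4000²) ≈ 4664.8, ∠N ≈ 59.04°
|D| = √(7996² + 4008²) ≈ 8944.3, ∠D ≈ 26.62°
|L| = 4664.8 / 8944.3 ≈ 0.52154
Gain = 20 log₁₀(0.52154) ≈ -5.65 dB

-5.7 dB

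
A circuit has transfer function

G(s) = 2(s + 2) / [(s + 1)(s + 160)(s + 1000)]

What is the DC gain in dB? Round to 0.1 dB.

-92.0 dB

G(0) = 2·2 / (1·160·1000) = 2.5e-05
20 log₁₀(2.5e-05) ≈ -92.04 dB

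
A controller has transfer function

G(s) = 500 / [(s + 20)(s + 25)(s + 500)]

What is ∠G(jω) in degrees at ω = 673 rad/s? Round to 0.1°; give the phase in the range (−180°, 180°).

130.4°

At s = jω = j673:
pole (s+20): 20 + j673 → |·| = √(20²+673²) = √453329 ≈ 673.3, ∠ = arctan(673/20) ≈ 88.30°
pole (s+25): 25 + j673 → |·| = √(25²+673²) = √453554 ≈ 673.46, ∠ = arctan(673/25) ≈ 87.87°
pole (s+500): 500 + j673 → |·| = √(500²+673²) = √702929 ≈ 838.41, ∠ = arctan(673/500) ≈ 53.39°
∠G = 0.00° − 229.56° = -229.56° ≡ 130.44° (principal value)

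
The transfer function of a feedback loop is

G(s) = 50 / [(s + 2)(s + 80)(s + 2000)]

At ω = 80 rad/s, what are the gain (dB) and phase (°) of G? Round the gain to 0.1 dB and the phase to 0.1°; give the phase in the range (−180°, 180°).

At s = jω = j80:
pole (s+2): 2 + j80 → |·| = √(2²+80²) = √6404 ≈ 80.025, ∠ = arctan(80/2) ≈ 88.57°
pole (s+80): 80 + j80 → |·| = √(80²+80²) = √12800 ≈ 113.14, ∠ = arctan(80/80) ≈ 45.00°
pole (s+2000): 2000 + j80 → |·| = √(2000²+80²) = √4006400 ≈ 2001.6, ∠ = arctan(80/2000) ≈ 2.29°
|G| = 50 / 1.8123e+07 ≈ 2.7589e-06
Gain = 20 log₁₀(2.7589e-06) ≈ -111.19 dB
∠G = 0.00° − 135.86° = -135.86°

-111.2 dB, -135.9°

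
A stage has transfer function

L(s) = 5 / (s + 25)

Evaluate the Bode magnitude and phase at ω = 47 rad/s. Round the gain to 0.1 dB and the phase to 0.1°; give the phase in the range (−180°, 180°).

-20.5 dB, -62.0°

Substitute s = j47:
Numerator: 5 = 5 + j0
Denominator: (j47) + 25 = 25 + j47
|N| = √(5² + 0²) ≈ 5, ∠N ≈ 0.00°
|D| = √(25² + 47²) ≈ 53.235, ∠D ≈ 61.99°
|L| = 5 / 53.235 ≈ 0.093923
Gain = 20 log₁₀(0.093923) ≈ -20.54 dB
∠L = 0.00° − 61.99° = -61.99°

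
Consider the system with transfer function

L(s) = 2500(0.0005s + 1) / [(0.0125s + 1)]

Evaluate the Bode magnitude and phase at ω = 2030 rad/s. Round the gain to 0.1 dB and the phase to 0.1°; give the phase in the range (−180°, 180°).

42.9 dB, -42.3°

At ω = 2030 rad/s:
zero (1 + j2030·0.0005) = 1 + j1.015 → |·| ≈ 1.4249, ∠ ≈ 45.43°
pole (1 + j2030·0.0125) = 1 + j25.375 → |·| ≈ 25.395, ∠ ≈ 87.74°
|L| = 2500 · 1.4249 / (25.395) ≈ 140.27
Gain = 20 log₁₀(140.27) ≈ 42.94 dB
∠L = (45.43°) − (87.74°) = -42.31°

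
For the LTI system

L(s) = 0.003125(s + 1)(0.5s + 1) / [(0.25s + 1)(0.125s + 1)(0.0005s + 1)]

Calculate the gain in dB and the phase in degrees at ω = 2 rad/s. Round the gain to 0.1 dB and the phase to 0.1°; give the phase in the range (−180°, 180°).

-41.3 dB, 67.8°

At ω = 2 rad/s:
zero (1 + j2·1) = 1 + j2 → |·| ≈ 2.2361, ∠ ≈ 63.43°
zero (1 + j2·0.5) = 1 + j1 → |·| ≈ 1.4142, ∠ ≈ 45.00°
pole (1 + j2·0.25) = 1 + j0.5 → |·| ≈ 1.118, ∠ ≈ 26.57°
pole (1 + j2·0.125) = 1 + j0.25 → |·| ≈ 1.0308, ∠ ≈ 14.04°
pole (1 + j2·0.0005) = 1 + j0.001 → |·| ≈ 1, ∠ ≈ 0.06°
|L| = 0.003125 · 2.2361 · 1.4142 / (1.118 · 1.0308 · 1) ≈ 0.008575
Gain = 20 log₁₀(0.008575) ≈ -41.34 dB
∠L = (63.43° + 45.00°) − (26.57° + 14.04° + 0.06°) = 67.76°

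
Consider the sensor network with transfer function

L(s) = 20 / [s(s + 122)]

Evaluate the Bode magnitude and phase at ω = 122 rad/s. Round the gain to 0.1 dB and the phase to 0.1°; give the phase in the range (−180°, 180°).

At s = jω = j122:
pole (s+122): 122 + j122 → |·| = √(122²+122²) = √29768 ≈ 172.53, ∠ = arctan(122/122) ≈ 45.00°
pole at origin: |s| = 122, ∠ = 90.00° (in denominator)
|L| = 20 / 21049 ≈ 0.00095016
Gain = 20 log₁₀(0.00095016) ≈ -60.44 dB
∠L = 0.00° − 135.00° = -135.00°

-60.4 dB, -135.0°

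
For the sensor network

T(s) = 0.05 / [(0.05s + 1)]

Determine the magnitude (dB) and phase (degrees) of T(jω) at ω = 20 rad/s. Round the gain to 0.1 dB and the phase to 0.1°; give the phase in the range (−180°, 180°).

-29.0 dB, -45.0°

At ω = 20 rad/s:
pole (1 + j20·0.05) = 1 + j1 → |·| ≈ 1.4142, ∠ ≈ 45.00°
|T| = 0.05 · 1 / (1.4142) ≈ 0.035356
Gain = 20 log₁₀(0.035356) ≈ -29.03 dB
∠T = (0°) − (45.00°) = -45.00°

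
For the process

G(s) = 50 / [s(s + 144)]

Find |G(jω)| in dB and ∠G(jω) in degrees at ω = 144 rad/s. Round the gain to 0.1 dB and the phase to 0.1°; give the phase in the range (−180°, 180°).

-55.4 dB, -135.0°

At s = jω = j144:
pole (s+144): 144 + j144 → |·| = √(144²+144²) = √41472 ≈ 203.65, ∠ = arctan(144/144) ≈ 45.00°
pole at origin: |s| = 144, ∠ = 90.00° (in denominator)
|G| = 50 / 29326 ≈ 0.001705
Gain = 20 log₁₀(0.001705) ≈ -55.37 dB
∠G = 0.00° − 135.00° = -135.00°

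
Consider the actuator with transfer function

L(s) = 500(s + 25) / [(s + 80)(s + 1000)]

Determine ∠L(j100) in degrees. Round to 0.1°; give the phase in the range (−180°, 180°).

At s = jω = j100:
zero (s+25): 25 + j100 → |·| = √(25²+100²) = √10625 ≈ 103.08, ∠ = arctan(100/25) ≈ 75.96°
pole (s+80): 80 + j100 → |·| = √(80²+100²) = √16400 ≈ 128.06, ∠ = arctan(100/80) ≈ 51.34°
pole (s+1000): 1000 + j100 → |·| = √(1000²+100²) = √1010000 ≈ 1005, ∠ = arctan(100/1000) ≈ 5.71°
∠L = 75.96° − 57.05° = 18.91°

18.9°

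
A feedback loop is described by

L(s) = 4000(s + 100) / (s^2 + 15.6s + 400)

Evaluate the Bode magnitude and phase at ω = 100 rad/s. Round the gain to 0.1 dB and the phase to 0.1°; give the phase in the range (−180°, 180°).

At s = jω = j100:
zero (s+100): 100 + j100 → |·| = √(100²+100²) = √20000 ≈ 141.42, ∠ = arctan(100/100) ≈ 45.00°
quadratic: (j100)² + 15.6·j100 + 400 = -9600 + j1560 → |·| ≈ 9725.9, ∠ ≈ 170.77°
|L| = 4000 · 141.42 / 9725.9 ≈ 58.162
Gain = 20 log₁₀(58.162) ≈ 35.29 dB
∠L = 45.00° − 170.77° = -125.77°

35.3 dB, -125.8°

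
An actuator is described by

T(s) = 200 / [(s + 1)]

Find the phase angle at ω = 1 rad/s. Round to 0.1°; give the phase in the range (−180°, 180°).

At ω = 1 rad/s:
pole (1 + j1·1) = 1 + j1 → |·| ≈ 1.4142, ∠ ≈ 45.00°
∠T = (0°) − (45.00°) = -45.00°

-45.0°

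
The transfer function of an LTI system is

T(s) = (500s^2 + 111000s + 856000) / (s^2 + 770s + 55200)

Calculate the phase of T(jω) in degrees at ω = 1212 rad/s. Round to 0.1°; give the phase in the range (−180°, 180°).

23.0°

Substitute s = j1212:
Numerator: 500(j1212)^2 + 111000(j1212) + 856000 = -733616000 + j134532000
Denominator: (j1212)^2 + 770(j1212) + 55200 = -1413744 + j933240
|N| = √(733616000² + 134532000²) ≈ 7.4585e+08, ∠N ≈ 169.61°
|D| = √(1413744² + 933240²) ≈ 1.694e+06, ∠D ≈ 146.57°
∠T = 169.61° − 146.57° = 23.04°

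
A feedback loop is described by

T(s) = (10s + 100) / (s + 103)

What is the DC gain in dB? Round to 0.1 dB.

T(0) = 100 / 103 ≈ 0.97087
20 log₁₀(0.97087) ≈ -0.26 dB

-0.3 dB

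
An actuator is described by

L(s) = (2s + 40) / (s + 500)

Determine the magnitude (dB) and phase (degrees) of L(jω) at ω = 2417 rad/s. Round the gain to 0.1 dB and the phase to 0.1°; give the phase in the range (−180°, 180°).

5.8 dB, 11.2°

Substitute s = j2417:
Numerator: 2(j2417) + 40 = 40 + j4834
Denominator: (j2417) + 500 = 500 + j2417
|N| = √(40² + 4834²) ≈ 4834.2, ∠N ≈ 89.53°
|D| = √(500² + 2417²) ≈ 2468.2, ∠D ≈ 78.31°
|L| = 4834.2 / 2468.2 ≈ 1.9586
Gain = 20 log₁₀(1.9586) ≈ 5.84 dB
∠L = 89.53° − 78.31° = 11.22°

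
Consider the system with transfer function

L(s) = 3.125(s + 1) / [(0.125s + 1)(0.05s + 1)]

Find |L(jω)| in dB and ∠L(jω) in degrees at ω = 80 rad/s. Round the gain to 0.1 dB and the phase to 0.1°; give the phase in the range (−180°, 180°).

At ω = 80 rad/s:
zero (1 + j80·1) = 1 + j80 → |·| ≈ 80.006, ∠ ≈ 89.28°
pole (1 + j80·0.125) = 1 + j10 → |·| ≈ 10.05, ∠ ≈ 84.29°
pole (1 + j80·0.05) = 1 + j4 → |·| ≈ 4.1231, ∠ ≈ 75.96°
|L| = 3.125 · 80.006 / (10.05 · 4.1231) ≈ 6.0337
Gain = 20 log₁₀(6.0337) ≈ 15.61 dB
∠L = (89.28°) − (84.29° + 75.96°) = -70.97°

15.6 dB, -71.0°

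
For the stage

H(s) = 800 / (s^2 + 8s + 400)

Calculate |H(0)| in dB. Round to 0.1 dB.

6.0 dB

H(0) = 800 / 400 = 2
20 log₁₀(2) ≈ 6.02 dB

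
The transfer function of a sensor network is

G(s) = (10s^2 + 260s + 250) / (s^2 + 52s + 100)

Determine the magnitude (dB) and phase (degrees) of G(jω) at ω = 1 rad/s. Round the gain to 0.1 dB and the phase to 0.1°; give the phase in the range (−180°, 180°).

Substitute s = j1:
Numerator: 10(j1)^2 + 260(j1) + 250 = 240 + j260
Denominator: (j1)^2 + 52(j1) + 100 = 99 + j52
|N| = √(240² + 260²) ≈ 353.84, ∠N ≈ 47.29°
|D| = √(99² + 52²) ≈ 111.83, ∠D ≈ 27.71°
|G| = 353.84 / 111.83 ≈ 3.1641
Gain = 20 log₁₀(3.1641) ≈ 10.01 dB
∠G = 47.29° − 27.71° = 19.58°

10.0 dB, 19.6°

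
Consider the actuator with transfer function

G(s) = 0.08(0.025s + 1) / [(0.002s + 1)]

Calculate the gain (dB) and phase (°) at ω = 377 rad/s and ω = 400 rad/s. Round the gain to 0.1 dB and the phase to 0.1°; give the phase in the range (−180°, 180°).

At ω = 377 rad/s:
zero (1 + j377·0.025) = 1 + j9.425 → |·| ≈ 9.4779, ∠ ≈ 83.94°
pole (1 + j377·0.002) = 1 + j0.754 → |·| ≈ 1.2524, ∠ ≈ 37.02°
|G| = 0.08 · 9.4779 / (1.2524) ≈ 0.60542
Gain = 20 log₁₀(0.60542) ≈ -4.36 dB
∠G = (83.94°) − (37.02°) = 46.92°

At ω = 400 rad/s:
zero (1 + j400·0.025) = 1 + j10 → |·| ≈ 10.05, ∠ ≈ 84.29°
pole (1 + j400·0.002) = 1 + j0.8 → |·| ≈ 1.2806, ∠ ≈ 38.66°
|G| = 0.08 · 10.05 / (1.2806) ≈ 0.62783
Gain = 20 log₁₀(0.62783) ≈ -4.04 dB
∠G = (84.29°) − (38.66°) = 45.63°

ω = 377: -4.4 dB, 46.9°; ω = 400: -4.0 dB, 45.6°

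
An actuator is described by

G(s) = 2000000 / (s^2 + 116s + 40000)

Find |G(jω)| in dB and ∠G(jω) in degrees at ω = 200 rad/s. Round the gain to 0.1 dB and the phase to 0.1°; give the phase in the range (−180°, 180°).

At s = jω = j200:
quadratic: (j200)² + 116·j200 + 40000 = 0 + j23200 → |·| ≈ 23200, ∠ ≈ 90.00°
|G| = 2000000 / 23200 ≈ 86.207
Gain = 20 log₁₀(86.207) ≈ 38.71 dB
∠G = 0.00° − 90.00° = -90.00°

38.7 dB, -90.0°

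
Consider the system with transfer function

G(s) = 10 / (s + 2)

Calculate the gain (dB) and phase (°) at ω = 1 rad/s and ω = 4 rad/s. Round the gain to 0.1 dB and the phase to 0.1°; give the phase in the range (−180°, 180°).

At s = jω = j1:
pole (s+2): 2 + j1 → |·| = √(2²+1²) = √5 ≈ 2.2361, ∠ = arctan(1/2) ≈ 26.57°
|G| = 10 / 2.2361 ≈ 4.4721
Gain = 20 log₁₀(4.4721) ≈ 13.01 dB
∠G = 0.00° − 26.57° = -26.57°

At s = jω = j4:
pole (s+2): 2 + j4 → |·| = √(2²+4²) = √20 ≈ 4.4721, ∠ = arctan(4/2) ≈ 63.43°
|G| = 10 / 4.4721 ≈ 2.2361
Gain = 20 log₁₀(2.2361) ≈ 6.99 dB
∠G = 0.00° − 63.43° = -63.43°

ω = 1: 13.0 dB, -26.6°; ω = 4: 7.0 dB, -63.4°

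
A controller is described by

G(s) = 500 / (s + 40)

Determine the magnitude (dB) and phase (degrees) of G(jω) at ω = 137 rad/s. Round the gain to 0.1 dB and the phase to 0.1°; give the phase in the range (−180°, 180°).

10.9 dB, -73.7°

At s = jω = j137:
pole (s+40): 40 + j137 → |·| = √(40²+137²) = √20369 ≈ 142.72, ∠ = arctan(137/40) ≈ 73.72°
|G| = 500 / 142.72 ≈ 3.5034
Gain = 20 log₁₀(3.5034) ≈ 10.89 dB
∠G = 0.00° − 73.72° = -73.72°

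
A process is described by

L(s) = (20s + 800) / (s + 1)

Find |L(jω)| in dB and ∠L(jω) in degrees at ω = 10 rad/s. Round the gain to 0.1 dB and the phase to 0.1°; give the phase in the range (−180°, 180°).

Substitute s = j10:
Numerator: 20(j10) + 800 = 800 + j200
Denominator: (j10) + 1 = 1 + j10
|N| = √(800² + 200²) ≈ 824.62, ∠N ≈ 14.04°
|D| = √(1² + 10²) ≈ 10.05, ∠D ≈ 84.29°
|L| = 824.62 / 10.05 ≈ 82.052
Gain = 20 log₁₀(82.052) ≈ 38.28 dB
∠L = 14.04° − 84.29° = -70.25°

38.3 dB, -70.3°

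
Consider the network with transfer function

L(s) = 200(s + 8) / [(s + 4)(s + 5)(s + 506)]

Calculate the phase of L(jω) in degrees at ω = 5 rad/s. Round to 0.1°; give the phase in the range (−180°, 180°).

-64.9°

At s = jω = j5:
zero (s+8): 8 + j5 → |·| = √(8²+5²) = √89 ≈ 9.434, ∠ = arctan(5/8) ≈ 32.01°
pole (s+4): 4 + j5 → |·| = √(4²+5²) = √41 ≈ 6.4031, ∠ = arctan(5/4) ≈ 51.34°
pole (s+5): 5 + j5 → |·| = √(5²+5²) = √50 ≈ 7.0711, ∠ = arctan(5/5) ≈ 45.00°
pole (s+506): 506 + j5 → |·| = √(506²+5²) = √256061 ≈ 506.02, ∠ = arctan(5/506) ≈ 0.57°
∠L = 32.01° − 96.91° = -64.90°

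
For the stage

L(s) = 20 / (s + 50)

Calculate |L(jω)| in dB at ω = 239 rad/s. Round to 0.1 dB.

Substitute s = j239:
Numerator: 20 = 20 + j0
Denominator: (j239) + 50 = 50 + j239
|N| = √(20² + 0²) ≈ 20, ∠N ≈ 0.00°
|D| = √(50² + 239²) ≈ 244.17, ∠D ≈ 78.18°
|L| = 20 / 244.17 ≈ 0.08191
Gain = 20 log₁₀(0.08191) ≈ -21.73 dB

-21.7 dB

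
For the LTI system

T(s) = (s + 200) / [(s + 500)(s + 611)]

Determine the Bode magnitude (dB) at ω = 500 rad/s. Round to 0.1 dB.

At s = jω = j500:
zero (s+200): 200 + j500 → |·| = √(200²+500²) = √290000 ≈ 538.52, ∠ = arctan(500/200) ≈ 68.20°
pole (s+500): 500 + j500 → |·| = √(500²+500²) = √500000 ≈ 707.11, ∠ = arctan(500/500) ≈ 45.00°
pole (s+611): 611 + j500 → |·| = √(611²+500²) = √623321 ≈ 789.51, ∠ = arctan(500/611) ≈ 39.29°
|T| = 1 · 538.52 / 5.5827e+05 ≈ 0.00096462
Gain = 20 log₁₀(0.00096462) ≈ -60.31 dB

-60.3 dB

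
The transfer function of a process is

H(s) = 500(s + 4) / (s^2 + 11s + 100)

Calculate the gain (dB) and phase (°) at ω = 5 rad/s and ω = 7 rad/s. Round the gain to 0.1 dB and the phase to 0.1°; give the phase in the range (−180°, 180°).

At s = jω = j5:
zero (s+4): 4 + j5 → |·| = √(4²+5²) = √41 ≈ 6.4031, ∠ = arctan(5/4) ≈ 51.34°
quadratic: (j5)² + 11·j5 + 100 = 75 + j55 → |·| ≈ 93.005, ∠ ≈ 36.25°
|H| = 500 · 6.4031 / 93.005 ≈ 34.423
Gain = 20 log₁₀(34.423) ≈ 30.74 dB
∠H = 51.34° − 36.25° = 15.09°

At s = jω = j7:
zero (s+4): 4 + j7 → |·| = √(4²+7²) = √65 ≈ 8.0623, ∠ = arctan(7/4) ≈ 60.26°
quadratic: (j7)² + 11·j7 + 100 = 51 + j77 → |·| ≈ 92.358, ∠ ≈ 56.48°
|H| = 500 · 8.0623 / 92.358 ≈ 43.647
Gain = 20 log₁₀(43.647) ≈ 32.80 dB
∠H = 60.26° − 56.48° = 3.78°

ω = 5: 30.7 dB, 15.1°; ω = 7: 32.8 dB, 3.8°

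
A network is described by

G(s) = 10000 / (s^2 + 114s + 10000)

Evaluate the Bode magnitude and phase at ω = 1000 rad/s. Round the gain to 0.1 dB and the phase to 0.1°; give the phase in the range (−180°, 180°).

At s = jω = j1000:
quadratic: (j1000)² + 114·j1000 + 10000 = -990000 + j114000 → |·| ≈ 9.9654e+05, ∠ ≈ 173.43°
|G| = 10000 / 9.9654e+05 ≈ 0.010035
Gain = 20 log₁₀(0.010035) ≈ -39.97 dB
∠G = 0.00° − 173.43° = -173.43°

-40.0 dB, -173.4°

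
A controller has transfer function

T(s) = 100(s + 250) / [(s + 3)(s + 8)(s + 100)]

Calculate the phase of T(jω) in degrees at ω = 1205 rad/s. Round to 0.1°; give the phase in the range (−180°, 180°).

173.5°

At s = jω = j1205:
zero (s+250): 250 + j1205 → |·| = √(250²+1205²) = √1514525 ≈ 1230.7, ∠ = arctan(1205/250) ≈ 78.28°
pole (s+3): 3 + j1205 → |·| = √(3²+1205²) = √1452034 ≈ 1205, ∠ = arctan(1205/3) ≈ 89.86°
pole (s+8): 8 + j1205 → |·| = √(8²+1205²) = √1452089 ≈ 1205, ∠ = arctan(1205/8) ≈ 89.62°
pole (s+100): 100 + j1205 → |·| = √(100²+1205²) = √1462025 ≈ 1209.1, ∠ = arctan(1205/100) ≈ 85.26°
∠T = 78.28° − 264.74° = -186.46° ≡ 173.54° (principal value)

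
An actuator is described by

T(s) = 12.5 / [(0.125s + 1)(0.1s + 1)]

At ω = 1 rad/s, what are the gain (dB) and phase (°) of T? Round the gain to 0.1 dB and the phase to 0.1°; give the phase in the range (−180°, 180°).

At ω = 1 rad/s:
pole (1 + j1·0.125) = 1 + j0.125 → |·| ≈ 1.0078, ∠ ≈ 7.13°
pole (1 + j1·0.1) = 1 + j0.1 → |·| ≈ 1.005, ∠ ≈ 5.71°
|T| = 12.5 · 1 / (1.0078 · 1.005) ≈ 12.342
Gain = 20 log₁₀(12.342) ≈ 21.83 dB
∠T = (0°) − (7.13° + 5.71°) = -12.84°

21.8 dB, -12.8°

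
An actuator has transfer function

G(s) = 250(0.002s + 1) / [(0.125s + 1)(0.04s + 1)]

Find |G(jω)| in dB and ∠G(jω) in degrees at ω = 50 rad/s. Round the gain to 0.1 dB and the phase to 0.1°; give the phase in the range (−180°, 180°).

25.0 dB, -138.6°

At ω = 50 rad/s:
zero (1 + j50·0.002) = 1 + j0.1 → |·| ≈ 1.005, ∠ ≈ 5.71°
pole (1 + j50·0.125) = 1 + j6.25 → |·| ≈ 6.3295, ∠ ≈ 80.91°
pole (1 + j50·0.04) = 1 + j2 → |·| ≈ 2.2361, ∠ ≈ 63.43°
|G| = 250 · 1.005 / (6.3295 · 2.2361) ≈ 17.752
Gain = 20 log₁₀(17.752) ≈ 24.98 dB
∠G = (5.71°) − (80.91° + 63.43°) = -138.63°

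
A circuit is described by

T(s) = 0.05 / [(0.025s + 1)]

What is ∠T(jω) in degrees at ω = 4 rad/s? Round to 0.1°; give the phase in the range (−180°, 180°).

-5.7°

At ω = 4 rad/s:
pole (1 + j4·0.025) = 1 + j0.1 → |·| ≈ 1.005, ∠ ≈ 5.71°
∠T = (0°) − (5.71°) = -5.71°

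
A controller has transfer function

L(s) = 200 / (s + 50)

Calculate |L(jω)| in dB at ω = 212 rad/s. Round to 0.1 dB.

At s = jω = j212:
pole (s+50): 50 + j212 → |·| = √(50²+212²) = √47444 ≈ 217.82, ∠ = arctan(212/50) ≈ 76.73°
|L| = 200 / 217.82 ≈ 0.91819
Gain = 20 log₁₀(0.91819) ≈ -0.74 dB

-0.7 dB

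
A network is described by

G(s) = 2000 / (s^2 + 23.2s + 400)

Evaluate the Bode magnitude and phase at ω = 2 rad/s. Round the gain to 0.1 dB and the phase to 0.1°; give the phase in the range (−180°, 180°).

14.0 dB, -6.7°

At s = jω = j2:
quadratic: (j2)² + 23.2·j2 + 400 = 396 + j46.4 → |·| ≈ 398.71, ∠ ≈ 6.68°
|G| = 2000 / 398.71 ≈ 5.0162
Gain = 20 log₁₀(5.0162) ≈ 14.01 dB
∠G = 0.00° − 6.68° = -6.68°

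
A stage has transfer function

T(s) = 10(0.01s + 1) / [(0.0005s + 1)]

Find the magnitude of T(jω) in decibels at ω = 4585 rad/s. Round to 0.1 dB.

45.3 dB

At ω = 4585 rad/s:
zero (1 + j4585·0.01) = 1 + j45.85 → |·| ≈ 45.861, ∠ ≈ 88.75°
pole (1 + j4585·0.0005) = 1 + j2.2925 → |·| ≈ 2.5011, ∠ ≈ 66.43°
|T| = 10 · 45.861 / (2.5011) ≈ 183.36
Gain = 20 log₁₀(183.36) ≈ 45.27 dB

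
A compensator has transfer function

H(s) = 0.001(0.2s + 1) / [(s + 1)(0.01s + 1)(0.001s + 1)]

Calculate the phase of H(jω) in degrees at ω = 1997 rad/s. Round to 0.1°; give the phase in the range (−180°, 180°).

At ω = 1997 rad/s:
zero (1 + j1997·0.2) = 1 + j399.4 → |·| ≈ 399.4, ∠ ≈ 89.86°
pole (1 + j1997·1) = 1 + j1997 → |·| ≈ 1997, ∠ ≈ 89.97°
pole (1 + j1997·0.01) = 1 + j19.97 → |·| ≈ 19.995, ∠ ≈ 87.13°
pole (1 + j1997·0.001) = 1 + j1.997 → |·| ≈ 2.2334, ∠ ≈ 63.40°
∠H = (89.86°) − (89.97° + 87.13° + 63.40°) = -150.64°

-150.6°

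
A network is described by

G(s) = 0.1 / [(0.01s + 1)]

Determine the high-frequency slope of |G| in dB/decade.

Each pole contributes −20 dB/decade at high frequency; each zero contributes +20 dB/decade.
Net: 0 zero(s) − 1 pole(s) → -20 dB/decade.

-20 dB/decade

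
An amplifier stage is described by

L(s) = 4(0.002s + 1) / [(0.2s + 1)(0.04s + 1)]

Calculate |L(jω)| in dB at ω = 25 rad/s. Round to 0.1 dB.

At ω = 25 rad/s:
zero (1 + j25·0.002) = 1 + j0.05 → |·| ≈ 1.0012, ∠ ≈ 2.86°
pole (1 + j25·0.2) = 1 + j5 → |·| ≈ 5.099, ∠ ≈ 78.69°
pole (1 + j25·0.04) = 1 + j1 → |·| ≈ 1.4142, ∠ ≈ 45.00°
|L| = 4 · 1.0012 / (5.099 · 1.4142) ≈ 0.55537
Gain = 20 log₁₀(0.55537) ≈ -5.11 dB

-5.1 dB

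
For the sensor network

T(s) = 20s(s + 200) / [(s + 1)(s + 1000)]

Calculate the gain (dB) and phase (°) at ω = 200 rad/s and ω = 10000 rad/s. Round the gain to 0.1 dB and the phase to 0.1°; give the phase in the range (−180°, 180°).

At s = jω = j200:
zero (s+200): 200 + j200 → |·| = √(200²+200²) = √80000 ≈ 282.84, ∠ = arctan(200/200) ≈ 45.00°
zero at origin: s = j200 → |·| = 200, ∠ = 90.00°
pole (s+1): 1 + j200 → |·| = √(1²+200²) = √40001 ≈ 200, ∠ = arctan(200/1) ≈ 89.71°
pole (s+1000): 1000 + j200 → |·| = √(1000²+200²) = √1040000 ≈ 1019.8, ∠ = arctan(200/1000) ≈ 11.31°
|T| = 20 · 56568 / 2.0396e+05 ≈ 5.547
Gain = 20 log₁₀(5.547) ≈ 14.88 dB
∠T = 135.00° − 101.02° = 33.98°

At s = jω = j10000:
zero (s+200): 200 + j10000 → |·| = √(200²+10000²) = √100040000 ≈ 10002, ∠ = arctan(10000/200) ≈ 88.85°
zero at origin: s = j10000 → |·| = 10000, ∠ = 90.00°
pole (s+1): 1 + j10000 → |·| = √(1²+10000²) = √100000001 ≈ 10000, ∠ = arctan(10000/1) ≈ 89.99°
pole (s+1000): 1000 + j10000 → |·| = √(1000²+10000²) = √101000000 ≈ 10050, ∠ = arctan(10000/1000) ≈ 84.29°
|T| = 20 · 1.0002e+08 / 1.005e+08 ≈ 19.904
Gain = 20 log₁₀(19.904) ≈ 25.98 dB
∠T = 178.85° − 174.28° = 4.57°

ω = 200: 14.9 dB, 34.0°; ω = 10000: 26.0 dB, 4.6°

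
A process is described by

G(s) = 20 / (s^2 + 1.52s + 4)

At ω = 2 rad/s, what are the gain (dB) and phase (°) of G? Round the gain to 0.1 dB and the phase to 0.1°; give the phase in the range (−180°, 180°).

16.4 dB, -90.0°

At s = jω = j2:
quadratic: (j2)² + 1.52·j2 + 4 = 0 + j3.04 → |·| ≈ 3.04, ∠ ≈ 90.00°
|G| = 20 / 3.04 ≈ 6.5789
Gain = 20 log₁₀(6.5789) ≈ 16.36 dB
∠G = 0.00° − 90.00° = -90.00°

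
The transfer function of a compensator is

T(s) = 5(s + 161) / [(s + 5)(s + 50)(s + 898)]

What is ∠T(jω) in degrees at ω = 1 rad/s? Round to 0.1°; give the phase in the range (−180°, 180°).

At s = jω = j1:
zero (s+161): 161 + j1 → |·| = √(161²+1²) = √25922 ≈ 161, ∠ = arctan(1/161) ≈ 0.36°
pole (s+5): 5 + j1 → |·| = √(5²+1²) = √26 ≈ 5.099, ∠ = arctan(1/5) ≈ 11.31°
pole (s+50): 50 + j1 → |·| = √(50²+1²) = √2501 ≈ 50.01, ∠ = arctan(1/50) ≈ 1.15°
pole (s+898): 898 + j1 → |·| = √(898²+1²) = √806405 ≈ 898, ∠ = arctan(1/898) ≈ 0.06°
∠T = 0.36° − 12.52° = -12.16°

-12.2°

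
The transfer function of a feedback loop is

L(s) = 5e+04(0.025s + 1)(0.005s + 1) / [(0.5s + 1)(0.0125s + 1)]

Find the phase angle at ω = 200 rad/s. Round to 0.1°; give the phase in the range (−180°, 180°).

-33.9°

At ω = 200 rad/s:
zero (1 + j200·0.025) = 1 + j5 → |·| ≈ 5.099, ∠ ≈ 78.69°
zero (1 + j200·0.005) = 1 + j1 → |·| ≈ 1.4142, ∠ ≈ 45.00°
pole (1 + j200·0.5) = 1 + j100 → |·| ≈ 100, ∠ ≈ 89.43°
pole (1 + j200·0.0125) = 1 + j2.5 → |·| ≈ 2.6926, ∠ ≈ 68.20°
∠L = (78.69° + 45.00°) − (89.43° + 68.20°) = -33.94°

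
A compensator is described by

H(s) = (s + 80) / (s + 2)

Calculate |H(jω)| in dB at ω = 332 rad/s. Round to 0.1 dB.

Substitute s = j332:
Numerator: (j332) + 80 = 80 + j332
Denominator: (j332) + 2 = 2 + j332
|N| = √(80² + 332²) ≈ 341.5, ∠N ≈ 76.45°
|D| = √(2² + 332²) ≈ 332.01, ∠D ≈ 89.65°
|H| = 341.5 / 332.01 ≈ 1.0286
Gain = 20 log₁₀(1.0286) ≈ 0.24 dB

0.2 dB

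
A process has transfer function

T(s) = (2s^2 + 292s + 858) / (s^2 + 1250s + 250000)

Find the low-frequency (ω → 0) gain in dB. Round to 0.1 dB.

-49.3 dB

T(0) = 858 / 250000 = 0.003432
20 log₁₀(0.003432) ≈ -49.29 dB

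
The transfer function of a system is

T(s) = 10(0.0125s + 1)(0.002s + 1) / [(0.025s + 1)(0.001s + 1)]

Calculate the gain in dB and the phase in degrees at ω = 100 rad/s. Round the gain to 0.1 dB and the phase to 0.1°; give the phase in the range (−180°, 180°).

15.6 dB, -11.3°

At ω = 100 rad/s:
zero (1 + j100·0.0125) = 1 + j1.25 → |·| ≈ 1.6008, ∠ ≈ 51.34°
zero (1 + j100·0.002) = 1 + j0.2 → |·| ≈ 1.0198, ∠ ≈ 11.31°
pole (1 + j100·0.025) = 1 + j2.5 → |·| ≈ 2.6926, ∠ ≈ 68.20°
pole (1 + j100·0.001) = 1 + j0.1 → |·| ≈ 1.005, ∠ ≈ 5.71°
|T| = 10 · 1.6008 · 1.0198 / (2.6926 · 1.005) ≈ 6.0327
Gain = 20 log₁₀(6.0327) ≈ 15.61 dB
∠T = (51.34° + 11.31°) − (68.20° + 5.71°) = -11.26°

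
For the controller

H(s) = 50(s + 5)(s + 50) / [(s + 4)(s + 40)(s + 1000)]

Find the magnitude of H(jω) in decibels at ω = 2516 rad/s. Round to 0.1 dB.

-34.7 dB

At s = jω = j2516:
zero (s+5): 5 + j2516 → |·| = √(5²+2516²) = √6330281 ≈ 2516, ∠ = arctan(2516/5) ≈ 89.89°
zero (s+50): 50 + j2516 → |·| = √(50²+2516²) = √6332756 ≈ 2516.5, ∠ = arctan(2516/50) ≈ 88.86°
pole (s+4): 4 + j2516 → |·| = √(4²+2516²) = √6330272 ≈ 2516, ∠ = arctan(2516/4) ≈ 89.91°
pole (s+40): 40 + j2516 → |·| = √(40²+2516²) = √6331856 ≈ 2516.3, ∠ = arctan(2516/40) ≈ 89.09°
pole (s+1000): 1000 + j2516 → |·| = √(1000²+2516²) = √7330256 ≈ 2707.4, ∠ = arctan(2516/1000) ≈ 68.32°
|H| = 50 · 6.3315e+06 / 1.7141e+10 ≈ 0.018469
Gain = 20 log₁₀(0.018469) ≈ -34.67 dB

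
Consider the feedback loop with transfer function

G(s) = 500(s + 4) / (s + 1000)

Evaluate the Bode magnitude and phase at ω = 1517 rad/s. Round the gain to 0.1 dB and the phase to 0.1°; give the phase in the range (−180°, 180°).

52.4 dB, 33.2°

At s = jω = j1517:
zero (s+4): 4 + j1517 → |·| = √(4²+1517²) = √2301305 ≈ 1517, ∠ = arctan(1517/4) ≈ 89.85°
pole (s+1000): 1000 + j1517 → |·| = √(1000²+1517²) = √3301289 ≈ 1816.9, ∠ = arctan(1517/1000) ≈ 56.61°
|G| = 500 · 1517 / 1816.9 ≈ 417.47
Gain = 20 log₁₀(417.47) ≈ 52.41 dB
∠G = 89.85° − 56.61° = 33.24°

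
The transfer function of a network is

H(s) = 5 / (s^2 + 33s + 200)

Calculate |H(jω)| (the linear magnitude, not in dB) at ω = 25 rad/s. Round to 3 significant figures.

Substitute s = j25:
Numerator: 5 = 5 + j0
Denominator: (j25)^2 + 33(j25) + 200 = -425 + j825
|N| = √(5² + 0²) ≈ 5, ∠N ≈ 0.00°
|D| = √(425² + 825²) ≈ 928.04, ∠D ≈ 117.26°
|H| = 5 / 928.04 ≈ 0.0053877

0.00539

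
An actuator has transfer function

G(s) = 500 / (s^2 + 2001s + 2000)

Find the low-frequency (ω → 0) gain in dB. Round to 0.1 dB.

-12.0 dB

G(0) = 500 / 2000 = 0.25
20 log₁₀(0.25) ≈ -12.04 dB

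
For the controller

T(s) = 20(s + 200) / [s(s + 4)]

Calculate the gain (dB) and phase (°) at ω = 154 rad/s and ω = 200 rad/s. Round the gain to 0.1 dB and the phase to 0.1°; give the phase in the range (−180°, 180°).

ω = 154: -13.4 dB, -140.9°; ω = 200: -17.0 dB, -133.9°

At s = jω = j154:
zero (s+200): 200 + j154 → |·| = √(200²+154²) = √63716 ≈ 252.42, ∠ = arctan(154/200) ≈ 37.60°
pole (s+4): 4 + j154 → |·| = √(4²+154²) = √23732 ≈ 154.05, ∠ = arctan(154/4) ≈ 88.51°
pole at origin: |s| = 154, ∠ = 90.00° (in denominator)
|T| = 20 · 252.42 / 23724 ≈ 0.2128
Gain = 20 log₁₀(0.2128) ≈ -13.44 dB
∠T = 37.60° − 178.51° = -140.91°

At s = jω = j200:
zero (s+200): 200 + j200 → |·| = √(200²+200²) = √80000 ≈ 282.84, ∠ = arctan(200/200) ≈ 45.00°
pole (s+4): 4 + j200 → |·| = √(4²+200²) = √40016 ≈ 200.04, ∠ = arctan(200/4) ≈ 88.85°
pole at origin: |s| = 200, ∠ = 90.00° (in denominator)
|T| = 20 · 282.84 / 40008 ≈ 0.14139
Gain = 20 log₁₀(0.14139) ≈ -16.99 dB
∠T = 45.00° − 178.85° = -133.85°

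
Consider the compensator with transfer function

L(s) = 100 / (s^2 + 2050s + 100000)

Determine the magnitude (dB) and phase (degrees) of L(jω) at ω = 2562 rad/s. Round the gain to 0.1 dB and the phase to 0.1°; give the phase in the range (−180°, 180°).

-98.4 dB, -140.9°

Substitute s = j2562:
Numerator: 100 = 100 + j0
Denominator: (j2562)^2 + 2050(j2562) + 100000 = -6463844 + j5252100
|N| = √(100² + 0²) ≈ 100, ∠N ≈ 0.00°
|D| = √(6463844² + 5252100²) ≈ 8.3286e+06, ∠D ≈ 140.90°
|L| = 100 / 8.3286e+06 ≈ 1.2007e-05
Gain = 20 log₁₀(1.2007e-05) ≈ -98.41 dB
∠L = 0.00° − 140.90° = -140.90°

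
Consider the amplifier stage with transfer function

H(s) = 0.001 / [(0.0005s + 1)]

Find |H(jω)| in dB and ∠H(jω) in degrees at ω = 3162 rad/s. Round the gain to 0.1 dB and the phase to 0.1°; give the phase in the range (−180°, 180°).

At ω = 3162 rad/s:
pole (1 + j3162·0.0005) = 1 + j1.581 → |·| ≈ 1.8707, ∠ ≈ 57.69°
|H| = 0.001 · 1 / (1.8707) ≈ 0.00053456
Gain = 20 log₁₀(0.00053456) ≈ -65.44 dB
∠H = (0°) − (57.69°) = -57.69°

-65.4 dB, -57.7°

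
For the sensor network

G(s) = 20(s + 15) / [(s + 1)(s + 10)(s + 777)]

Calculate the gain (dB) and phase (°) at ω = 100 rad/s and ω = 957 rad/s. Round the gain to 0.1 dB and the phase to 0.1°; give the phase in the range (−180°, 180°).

ω = 100: -71.8 dB, -99.6°; ω = 957: -95.4 dB, -141.2°

At s = jω = j100:
zero (s+15): 15 + j100 → |·| = √(15²+100²) = √10225 ≈ 101.12, ∠ = arctan(100/15) ≈ 81.47°
pole (s+1): 1 + j100 → |·| = √(1²+100²) = √10001 ≈ 100, ∠ = arctan(100/1) ≈ 89.43°
pole (s+10): 10 + j100 → |·| = √(10²+100²) = √10100 ≈ 100.5, ∠ = arctan(100/10) ≈ 84.29°
pole (s+777): 777 + j100 → |·| = √(777²+100²) = √613729 ≈ 783.41, ∠ = arctan(100/777) ≈ 7.33°
|G| = 20 · 101.12 / 7.8733e+06 ≈ 0.00025687
Gain = 20 log₁₀(0.00025687) ≈ -71.81 dB
∠G = 81.47° − 181.05° = -99.58°

At s = jω = j957:
zero (s+15): 15 + j957 → |·| = √(15²+957²) = √916074 ≈ 957.12, ∠ = arctan(957/15) ≈ 89.10°
pole (s+1): 1 + j957 → |·| = √(1²+957²) = √915850 ≈ 957, ∠ = arctan(957/1) ≈ 89.94°
pole (s+10): 10 + j957 → |·| = √(10²+957²) = √915949 ≈ 957.05, ∠ = arctan(957/10) ≈ 89.40°
pole (s+777): 777 + j957 → |·| = √(777²+957²) = √1519578 ≈ 1232.7, ∠ = arctan(957/777) ≈ 50.93°
|G| = 20 · 957.12 / 1.129e+09 ≈ 1.6955e-05
Gain = 20 log₁₀(1.6955e-05) ≈ -95.41 dB
∠G = 89.10° − 230.27° = -141.17°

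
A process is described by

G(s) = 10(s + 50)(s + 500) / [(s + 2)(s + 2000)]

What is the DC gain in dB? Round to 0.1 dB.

G(0) = 10·50·500 / (2·2000) = 62.5
20 log₁₀(62.5) ≈ 35.92 dB

35.9 dB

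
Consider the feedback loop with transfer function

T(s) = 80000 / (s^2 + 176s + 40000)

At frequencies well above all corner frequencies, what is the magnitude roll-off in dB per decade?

Each pole contributes −20 dB/decade at high frequency; each zero contributes +20 dB/decade.
Net: 0 zero(s) − 2 pole(s) → -40 dB/decade.

-40 dB/decade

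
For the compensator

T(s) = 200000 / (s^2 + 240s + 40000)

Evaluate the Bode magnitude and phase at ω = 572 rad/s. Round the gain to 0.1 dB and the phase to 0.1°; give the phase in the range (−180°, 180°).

-4.0 dB, -154.5°

At s = jω = j572:
quadratic: (j572)² + 240·j572 + 40000 = -287184 + j137280 → |·| ≈ 3.1831e+05, ∠ ≈ 154.45°
|T| = 200000 / 3.1831e+05 ≈ 0.62832
Gain = 20 log₁₀(0.62832) ≈ -4.04 dB
∠T = 0.00° − 154.45° = -154.45°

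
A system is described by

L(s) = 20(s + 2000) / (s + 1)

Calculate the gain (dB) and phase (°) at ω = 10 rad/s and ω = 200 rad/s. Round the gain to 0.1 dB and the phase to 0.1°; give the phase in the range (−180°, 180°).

At s = jω = j10:
zero (s+2000): 2000 + j10 → |·| = √(2000²+10²) = √4000100 ≈ 2000, ∠ = arctan(10/2000) ≈ 0.29°
pole (s+1): 1 + j10 → |·| = √(1²+10²) = √101 ≈ 10.05, ∠ = arctan(10/1) ≈ 84.29°
|L| = 20 · 2000 / 10.05 ≈ 3980.1
Gain = 20 log₁₀(3980.1) ≈ 72.00 dB
∠L = 0.29° − 84.29° = -84.00°

At s = jω = j200:
zero (s+2000): 2000 + j200 → |·| = √(2000²+200²) = √4040000 ≈ 2010, ∠ = arctan(200/2000) ≈ 5.71°
pole (s+1): 1 + j200 → |·| = √(1²+200²) = √40001 ≈ 200, ∠ = arctan(200/1) ≈ 89.71°
|L| = 20 · 2010 / 200 ≈ 201
Gain = 20 log₁₀(201) ≈ 46.06 dB
∠L = 5.71° − 89.71° = -84.00°

ω = 10: 72.0 dB, -84.0°; ω = 200: 46.1 dB, -84.0°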